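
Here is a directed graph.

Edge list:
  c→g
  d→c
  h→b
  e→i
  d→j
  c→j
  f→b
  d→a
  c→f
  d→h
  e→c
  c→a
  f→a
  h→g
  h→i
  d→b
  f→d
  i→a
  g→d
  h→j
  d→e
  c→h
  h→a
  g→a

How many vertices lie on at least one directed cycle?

6

A vertex is on a directed cycle iff it belongs to a strongly connected component of size ≥ 2 (or has a self-loop).
The vertices on cycles are {c, d, e, f, g, h} — 6 in total.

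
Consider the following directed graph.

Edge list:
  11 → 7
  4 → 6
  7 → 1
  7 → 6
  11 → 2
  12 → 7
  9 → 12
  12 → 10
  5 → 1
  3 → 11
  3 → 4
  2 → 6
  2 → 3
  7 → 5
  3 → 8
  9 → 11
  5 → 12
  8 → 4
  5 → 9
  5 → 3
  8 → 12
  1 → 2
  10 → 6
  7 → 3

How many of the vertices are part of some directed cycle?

9

A vertex is on a directed cycle iff it belongs to a strongly connected component of size ≥ 2 (or has a self-loop).
The vertices on cycles are {1, 2, 3, 5, 7, 8, 9, 11, 12} — 9 in total.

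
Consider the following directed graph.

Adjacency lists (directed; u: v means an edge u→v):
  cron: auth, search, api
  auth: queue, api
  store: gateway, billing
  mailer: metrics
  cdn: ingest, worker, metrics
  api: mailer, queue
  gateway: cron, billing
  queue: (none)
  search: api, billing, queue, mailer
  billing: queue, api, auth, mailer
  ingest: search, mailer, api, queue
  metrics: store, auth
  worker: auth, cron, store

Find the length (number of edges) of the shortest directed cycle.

4

For each vertex v, BFS finds the shortest path from v back to v.
The shortest such closed walk is metrics → store → billing → mailer → metrics, length 4.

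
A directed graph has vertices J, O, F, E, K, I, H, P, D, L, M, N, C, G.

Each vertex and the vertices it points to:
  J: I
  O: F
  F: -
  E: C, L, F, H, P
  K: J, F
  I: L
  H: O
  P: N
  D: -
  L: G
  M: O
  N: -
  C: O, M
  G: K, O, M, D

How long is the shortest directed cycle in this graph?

For each vertex v, BFS finds the shortest path from v back to v.
The shortest such closed walk is L → G → K → J → I → L, length 5.

5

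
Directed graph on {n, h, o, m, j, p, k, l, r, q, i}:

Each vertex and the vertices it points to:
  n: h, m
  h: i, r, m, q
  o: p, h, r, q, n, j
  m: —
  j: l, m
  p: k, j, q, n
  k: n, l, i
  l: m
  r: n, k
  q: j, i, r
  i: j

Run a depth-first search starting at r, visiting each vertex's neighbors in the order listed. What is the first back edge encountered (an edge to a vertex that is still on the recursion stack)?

DFS from r (visiting each vertex's neighbors in the order listed); mark gray on enter, black on exit:
r gray
  n gray
    h gray
      i gray
        j gray
          l gray
            m gray
            m black
          l black
          j→m: m black — skip
        j black
      i black
      h→r: r is gray → back edge
First back edge: h → r.

h→r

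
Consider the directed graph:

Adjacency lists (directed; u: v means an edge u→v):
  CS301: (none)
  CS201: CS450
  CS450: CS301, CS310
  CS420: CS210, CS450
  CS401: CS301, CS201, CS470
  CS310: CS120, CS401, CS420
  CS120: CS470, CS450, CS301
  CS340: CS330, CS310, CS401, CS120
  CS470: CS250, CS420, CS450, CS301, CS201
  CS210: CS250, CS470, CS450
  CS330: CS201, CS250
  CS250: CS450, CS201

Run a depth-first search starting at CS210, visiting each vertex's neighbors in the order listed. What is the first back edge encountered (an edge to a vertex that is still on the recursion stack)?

DFS from CS210 (visiting each vertex's neighbors in the order listed); mark gray on enter, black on exit:
CS210 gray
  CS250 gray
    CS450 gray
      CS301 gray
      CS301 black
      CS310 gray
        CS120 gray
          CS470 gray
            CS470→CS250: CS250 is gray → back edge
First back edge: CS470 → CS250.

CS470→CS250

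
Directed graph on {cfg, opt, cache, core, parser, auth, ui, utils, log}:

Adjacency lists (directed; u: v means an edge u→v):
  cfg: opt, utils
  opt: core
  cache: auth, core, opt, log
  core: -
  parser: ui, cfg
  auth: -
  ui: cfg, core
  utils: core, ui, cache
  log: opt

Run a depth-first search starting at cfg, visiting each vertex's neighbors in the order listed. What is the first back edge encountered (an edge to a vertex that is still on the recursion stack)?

DFS from cfg (visiting each vertex's neighbors in the order listed); mark gray on enter, black on exit:
cfg gray
  opt gray
    core gray
    core black
  opt black
  utils gray
    utils→core: core black — skip
    ui gray
      ui→cfg: cfg is gray → back edge
First back edge: ui → cfg.

ui->cfg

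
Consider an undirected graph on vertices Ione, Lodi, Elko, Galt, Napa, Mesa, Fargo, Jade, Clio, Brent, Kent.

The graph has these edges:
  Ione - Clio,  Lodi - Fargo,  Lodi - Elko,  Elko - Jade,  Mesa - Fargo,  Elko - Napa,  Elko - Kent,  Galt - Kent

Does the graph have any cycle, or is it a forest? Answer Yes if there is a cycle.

DFS, tracking each vertex's parent; an edge to a visited non-parent vertex closes a cycle.
Start from Clio:
visit Clio (parent –)
  visit Ione (parent Clio)
    Ione–Clio: parent, skip
visit Lodi (parent –)
  visit Fargo (parent Lodi)
    visit Mesa (parent Fargo)
      Mesa–Fargo: parent, skip
    Fargo–Lodi: parent, skip
  visit Elko (parent Lodi)
    visit Napa (parent Elko)
      Napa–Elko: parent, skip
    visit Kent (parent Elko)
      visit Galt (parent Kent)
        Galt–Kent: parent, skip
      Kent–Elko: parent, skip
    visit Jade (parent Elko)
      Jade–Elko: parent, skip
    Elko–Lodi: parent, skip
visit Brent (parent –)
No non-parent visited neighbor found — the graph is a forest.

No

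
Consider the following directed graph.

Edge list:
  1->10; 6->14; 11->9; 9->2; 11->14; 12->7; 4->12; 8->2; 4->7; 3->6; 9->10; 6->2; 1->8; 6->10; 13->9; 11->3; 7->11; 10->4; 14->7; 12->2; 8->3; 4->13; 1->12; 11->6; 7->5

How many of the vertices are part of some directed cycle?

A vertex is on a directed cycle iff it belongs to a strongly connected component of size ≥ 2 (or has a self-loop).
The vertices on cycles are {3, 4, 6, 7, 9, 10, 11, 12, 13, 14} — 10 in total.

10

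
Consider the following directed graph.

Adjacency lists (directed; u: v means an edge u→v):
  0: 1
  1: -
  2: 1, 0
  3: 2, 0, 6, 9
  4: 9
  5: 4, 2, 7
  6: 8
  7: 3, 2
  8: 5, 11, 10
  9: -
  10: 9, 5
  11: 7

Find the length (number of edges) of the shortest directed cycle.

For each vertex v, BFS finds the shortest path from v back to v.
The shortest such closed walk is 8 → 5 → 7 → 3 → 6 → 8, length 5.

5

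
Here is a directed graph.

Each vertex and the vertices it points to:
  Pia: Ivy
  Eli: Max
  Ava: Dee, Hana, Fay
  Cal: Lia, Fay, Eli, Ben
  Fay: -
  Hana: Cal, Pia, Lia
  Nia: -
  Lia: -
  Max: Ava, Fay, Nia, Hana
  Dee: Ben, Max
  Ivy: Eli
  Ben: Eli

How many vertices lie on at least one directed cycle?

A vertex is on a directed cycle iff it belongs to a strongly connected component of size ≥ 2 (or has a self-loop).
The vertices on cycles are {Ava, Ben, Cal, Dee, Eli, Ivy, Max, Pia, Hana} — 9 in total.

9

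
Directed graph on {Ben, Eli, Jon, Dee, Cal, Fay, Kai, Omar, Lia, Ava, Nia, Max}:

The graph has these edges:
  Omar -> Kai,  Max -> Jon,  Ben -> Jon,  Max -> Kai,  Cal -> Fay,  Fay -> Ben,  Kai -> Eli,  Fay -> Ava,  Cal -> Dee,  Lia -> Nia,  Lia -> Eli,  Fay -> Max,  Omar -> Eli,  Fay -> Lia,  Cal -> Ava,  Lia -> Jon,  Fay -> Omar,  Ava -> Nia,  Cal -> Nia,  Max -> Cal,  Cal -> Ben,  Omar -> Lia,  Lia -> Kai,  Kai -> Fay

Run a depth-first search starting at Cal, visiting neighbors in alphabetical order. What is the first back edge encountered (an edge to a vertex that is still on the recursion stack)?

Kai->Fay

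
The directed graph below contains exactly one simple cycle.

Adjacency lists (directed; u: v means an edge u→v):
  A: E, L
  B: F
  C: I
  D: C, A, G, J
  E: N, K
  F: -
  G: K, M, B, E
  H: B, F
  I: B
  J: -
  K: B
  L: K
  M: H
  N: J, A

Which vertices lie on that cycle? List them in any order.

A, E, N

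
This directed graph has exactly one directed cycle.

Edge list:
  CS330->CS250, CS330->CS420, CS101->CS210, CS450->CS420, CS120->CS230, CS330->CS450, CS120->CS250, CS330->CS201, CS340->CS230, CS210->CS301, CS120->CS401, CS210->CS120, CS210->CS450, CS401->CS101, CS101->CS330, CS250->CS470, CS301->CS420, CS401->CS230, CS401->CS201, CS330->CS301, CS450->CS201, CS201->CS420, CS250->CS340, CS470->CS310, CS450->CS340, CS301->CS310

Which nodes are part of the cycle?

DFS with gray/black marking from CS120:
CS120 gray
  CS401 gray
    CS230 gray
    CS230 black
    CS201 gray
      CS420 gray
      CS420 black
    CS201 black
    CS101 gray
      CS210 gray
        CS450 gray
          CS450→CS201: CS201 black — skip
          CS340 gray
            CS340→CS230: CS230 black — skip
          CS340 black
          CS450→CS420: CS420 black — skip
        CS450 black
        CS210→CS120: CS120 is gray → back edge
Back edge closes the cycle CS120 → CS401 → CS101 → CS210 → CS120; its vertices are {CS101, CS120, CS210, CS401}.

CS101, CS120, CS210, CS401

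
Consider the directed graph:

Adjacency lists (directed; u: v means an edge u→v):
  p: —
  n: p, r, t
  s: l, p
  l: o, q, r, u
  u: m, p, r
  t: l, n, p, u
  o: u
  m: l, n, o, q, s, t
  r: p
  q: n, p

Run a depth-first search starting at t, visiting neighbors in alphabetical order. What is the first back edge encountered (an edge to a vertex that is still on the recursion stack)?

DFS from t (visiting neighbors in alphabetical order); mark gray on enter, black on exit:
t gray
  l gray
    o gray
      u gray
        m gray
          m→l: l is gray → back edge
First back edge: m → l.

m→l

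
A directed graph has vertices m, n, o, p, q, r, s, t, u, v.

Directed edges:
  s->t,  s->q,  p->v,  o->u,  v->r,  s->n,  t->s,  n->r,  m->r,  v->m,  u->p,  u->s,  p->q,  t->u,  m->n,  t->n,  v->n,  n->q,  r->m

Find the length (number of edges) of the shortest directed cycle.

2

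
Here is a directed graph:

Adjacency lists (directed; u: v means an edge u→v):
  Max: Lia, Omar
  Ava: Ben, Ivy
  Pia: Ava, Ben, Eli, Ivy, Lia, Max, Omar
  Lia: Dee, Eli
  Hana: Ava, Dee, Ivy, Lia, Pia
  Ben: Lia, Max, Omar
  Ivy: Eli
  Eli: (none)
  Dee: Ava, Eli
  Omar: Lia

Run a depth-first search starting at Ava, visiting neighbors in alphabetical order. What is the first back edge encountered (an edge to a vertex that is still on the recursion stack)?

Dee->Ava

DFS from Ava (visiting neighbors in alphabetical order); mark gray on enter, black on exit:
Ava gray
  Ben gray
    Lia gray
      Dee gray
        Dee→Ava: Ava is gray → back edge
First back edge: Dee → Ava.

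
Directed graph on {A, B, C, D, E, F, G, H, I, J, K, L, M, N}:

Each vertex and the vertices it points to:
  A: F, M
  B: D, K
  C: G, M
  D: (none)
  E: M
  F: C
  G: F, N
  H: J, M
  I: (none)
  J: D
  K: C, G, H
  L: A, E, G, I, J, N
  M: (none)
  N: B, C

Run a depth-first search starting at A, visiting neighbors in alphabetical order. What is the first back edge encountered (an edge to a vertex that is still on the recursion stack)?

G->F

DFS from A (visiting neighbors in alphabetical order); mark gray on enter, black on exit:
A gray
  F gray
    C gray
      G gray
        G→F: F is gray → back edge
First back edge: G → F.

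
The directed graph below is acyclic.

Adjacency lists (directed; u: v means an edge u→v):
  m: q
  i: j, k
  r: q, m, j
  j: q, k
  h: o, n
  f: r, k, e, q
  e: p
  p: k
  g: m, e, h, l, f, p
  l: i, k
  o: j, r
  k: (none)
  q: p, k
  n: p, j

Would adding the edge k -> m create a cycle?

Yes

Adding k→m creates a cycle iff m can already reach k.
Path from m: m → q → k.
So m → … → k → m is a cycle.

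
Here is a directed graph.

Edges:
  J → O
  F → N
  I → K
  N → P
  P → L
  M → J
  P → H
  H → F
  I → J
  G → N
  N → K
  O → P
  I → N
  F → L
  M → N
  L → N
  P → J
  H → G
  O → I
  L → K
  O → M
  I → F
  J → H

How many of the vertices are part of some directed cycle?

10

A vertex is on a directed cycle iff it belongs to a strongly connected component of size ≥ 2 (or has a self-loop).
The vertices on cycles are {F, G, H, I, J, L, M, N, O, P} — 10 in total.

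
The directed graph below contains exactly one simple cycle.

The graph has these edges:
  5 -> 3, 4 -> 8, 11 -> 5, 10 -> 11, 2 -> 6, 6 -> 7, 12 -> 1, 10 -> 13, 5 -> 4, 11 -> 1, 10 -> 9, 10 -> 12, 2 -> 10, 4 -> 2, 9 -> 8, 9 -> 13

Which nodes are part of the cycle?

DFS with gray/black marking from 2:
2 gray
  10 gray
    9 gray
      13 gray
      13 black
      8 gray
      8 black
    9 black
    11 gray
      1 gray
      1 black
      5 gray
        3 gray
        3 black
        4 gray
          4→2: 2 is gray → back edge
Back edge closes the cycle 2 → 10 → 11 → 5 → 4 → 2; its vertices are {2, 4, 5, 10, 11}.

2, 4, 5, 10, 11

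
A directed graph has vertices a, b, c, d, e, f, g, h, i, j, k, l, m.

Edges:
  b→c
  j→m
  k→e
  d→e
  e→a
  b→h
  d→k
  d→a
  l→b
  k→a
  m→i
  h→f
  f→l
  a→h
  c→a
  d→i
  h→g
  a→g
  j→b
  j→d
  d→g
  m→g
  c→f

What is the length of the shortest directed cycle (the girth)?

4

For each vertex v, BFS finds the shortest path from v back to v.
The shortest such closed walk is b → h → f → l → b, length 4.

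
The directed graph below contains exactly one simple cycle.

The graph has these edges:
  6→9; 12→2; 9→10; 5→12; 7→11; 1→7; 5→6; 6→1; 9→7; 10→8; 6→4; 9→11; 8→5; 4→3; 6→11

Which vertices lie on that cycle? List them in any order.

5, 6, 8, 9, 10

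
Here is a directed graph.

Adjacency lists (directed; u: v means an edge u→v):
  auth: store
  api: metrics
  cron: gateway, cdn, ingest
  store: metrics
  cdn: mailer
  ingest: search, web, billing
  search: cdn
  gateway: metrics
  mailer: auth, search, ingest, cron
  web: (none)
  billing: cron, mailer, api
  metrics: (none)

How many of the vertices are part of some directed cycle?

A vertex is on a directed cycle iff it belongs to a strongly connected component of size ≥ 2 (or has a self-loop).
The vertices on cycles are {cdn, cron, ingest, mailer, search, billing} — 6 in total.

6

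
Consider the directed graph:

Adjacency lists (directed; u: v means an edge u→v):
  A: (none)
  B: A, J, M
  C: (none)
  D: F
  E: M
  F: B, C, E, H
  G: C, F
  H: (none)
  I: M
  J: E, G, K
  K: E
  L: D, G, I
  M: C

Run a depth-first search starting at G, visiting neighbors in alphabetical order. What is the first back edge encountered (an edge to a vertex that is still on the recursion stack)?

J→G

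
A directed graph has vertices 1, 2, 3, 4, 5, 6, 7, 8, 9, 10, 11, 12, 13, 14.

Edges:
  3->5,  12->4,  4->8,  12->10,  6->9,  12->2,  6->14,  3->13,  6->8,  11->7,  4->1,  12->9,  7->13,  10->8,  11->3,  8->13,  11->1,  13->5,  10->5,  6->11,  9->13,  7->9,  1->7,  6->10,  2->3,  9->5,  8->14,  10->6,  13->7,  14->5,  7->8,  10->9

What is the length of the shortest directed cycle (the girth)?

2

For each vertex v, BFS finds the shortest path from v back to v.
The shortest such closed walk is 10 → 6 → 10, length 2.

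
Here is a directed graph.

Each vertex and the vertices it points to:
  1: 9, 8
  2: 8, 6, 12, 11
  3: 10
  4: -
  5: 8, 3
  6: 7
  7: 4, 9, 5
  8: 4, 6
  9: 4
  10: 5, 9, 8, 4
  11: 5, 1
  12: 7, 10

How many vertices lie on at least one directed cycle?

A vertex is on a directed cycle iff it belongs to a strongly connected component of size ≥ 2 (or has a self-loop).
The vertices on cycles are {3, 5, 6, 7, 8, 10} — 6 in total.

6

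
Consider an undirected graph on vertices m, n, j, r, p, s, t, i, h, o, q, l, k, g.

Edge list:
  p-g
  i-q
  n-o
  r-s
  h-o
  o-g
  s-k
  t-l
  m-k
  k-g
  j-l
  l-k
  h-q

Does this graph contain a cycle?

DFS, tracking each vertex's parent; an edge to a visited non-parent vertex closes a cycle.
Start from r:
visit r (parent –)
  visit s (parent r)
    visit k (parent s)
      k–s: parent, skip
      visit g (parent k)
        visit o (parent g)
          visit n (parent o)
            n–o: parent, skip
          visit h (parent o)
            visit q (parent h)
              visit i (parent q)
                i–q: parent, skip
              q–h: parent, skip
            h–o: parent, skip
          o–g: parent, skip
        g–k: parent, skip
        visit p (parent g)
          p–g: parent, skip
      visit m (parent k)
        m–k: parent, skip
      visit l (parent k)
        visit j (parent l)
          j–l: parent, skip
        l–k: parent, skip
        visit t (parent l)
          t–l: parent, skip
    s–r: parent, skip
No non-parent visited neighbor found — the graph is a forest.

No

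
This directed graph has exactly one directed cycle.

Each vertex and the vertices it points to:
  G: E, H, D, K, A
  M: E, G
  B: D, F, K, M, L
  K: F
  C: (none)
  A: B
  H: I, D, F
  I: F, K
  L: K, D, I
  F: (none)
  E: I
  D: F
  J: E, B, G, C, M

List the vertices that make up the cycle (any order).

A, B, G, M

DFS with gray/black marking from M:
M gray
  E gray
    I gray
      F gray
      F black
      K gray
        K→F: F black — skip
      K black
    I black
  E black
  G gray
    G→E: E black — skip
    H gray
      H→I: I black — skip
      D gray
        D→F: F black — skip
      D black
      H→F: F black — skip
    H black
    G→D: D black — skip
    G→K: K black — skip
    A gray
      B gray
        B→D: D black — skip
        B→F: F black — skip
        B→K: K black — skip
        B→M: M is gray → back edge
Back edge closes the cycle M → G → A → B → M; its vertices are {A, B, G, M}.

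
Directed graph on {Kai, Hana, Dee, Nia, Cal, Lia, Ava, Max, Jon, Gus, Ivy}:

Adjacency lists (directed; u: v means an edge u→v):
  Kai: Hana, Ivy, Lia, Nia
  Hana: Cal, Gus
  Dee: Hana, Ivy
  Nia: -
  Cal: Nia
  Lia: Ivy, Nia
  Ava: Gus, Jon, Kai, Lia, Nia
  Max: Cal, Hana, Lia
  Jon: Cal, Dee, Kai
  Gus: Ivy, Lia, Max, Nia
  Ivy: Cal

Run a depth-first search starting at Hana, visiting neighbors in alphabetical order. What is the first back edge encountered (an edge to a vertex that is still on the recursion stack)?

Max->Hana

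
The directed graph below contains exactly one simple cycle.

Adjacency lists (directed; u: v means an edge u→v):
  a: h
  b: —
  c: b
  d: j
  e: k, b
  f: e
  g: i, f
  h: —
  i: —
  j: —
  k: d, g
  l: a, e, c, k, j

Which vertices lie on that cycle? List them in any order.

e, f, g, k

DFS with gray/black marking from k:
k gray
  d gray
    j gray
    j black
  d black
  g gray
    i gray
    i black
    f gray
      e gray
        e→k: k is gray → back edge
Back edge closes the cycle k → g → f → e → k; its vertices are {e, f, g, k}.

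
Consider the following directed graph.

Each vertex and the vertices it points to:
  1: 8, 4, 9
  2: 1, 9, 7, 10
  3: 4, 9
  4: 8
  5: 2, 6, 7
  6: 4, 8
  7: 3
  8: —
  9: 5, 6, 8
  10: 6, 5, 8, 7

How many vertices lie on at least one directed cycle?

7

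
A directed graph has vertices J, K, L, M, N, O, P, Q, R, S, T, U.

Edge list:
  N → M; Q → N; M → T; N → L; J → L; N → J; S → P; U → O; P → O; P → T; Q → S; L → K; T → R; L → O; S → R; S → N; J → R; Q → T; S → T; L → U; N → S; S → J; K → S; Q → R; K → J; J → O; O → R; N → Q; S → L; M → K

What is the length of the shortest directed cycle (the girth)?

2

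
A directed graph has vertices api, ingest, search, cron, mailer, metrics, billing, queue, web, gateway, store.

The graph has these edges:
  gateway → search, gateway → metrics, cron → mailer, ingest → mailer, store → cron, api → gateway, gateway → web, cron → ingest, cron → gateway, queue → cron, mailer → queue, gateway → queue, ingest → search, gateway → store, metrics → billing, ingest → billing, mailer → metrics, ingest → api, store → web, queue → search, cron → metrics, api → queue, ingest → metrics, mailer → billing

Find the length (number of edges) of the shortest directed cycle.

3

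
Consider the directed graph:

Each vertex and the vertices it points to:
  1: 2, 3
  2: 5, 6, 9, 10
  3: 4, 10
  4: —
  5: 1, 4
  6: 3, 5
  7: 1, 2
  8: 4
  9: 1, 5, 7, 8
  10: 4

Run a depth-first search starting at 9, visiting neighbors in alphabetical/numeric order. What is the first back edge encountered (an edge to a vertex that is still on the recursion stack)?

5->1

DFS from 9 (visiting neighbors in alphabetical/numeric order); mark gray on enter, black on exit:
9 gray
  1 gray
    2 gray
      5 gray
        5→1: 1 is gray → back edge
First back edge: 5 → 1.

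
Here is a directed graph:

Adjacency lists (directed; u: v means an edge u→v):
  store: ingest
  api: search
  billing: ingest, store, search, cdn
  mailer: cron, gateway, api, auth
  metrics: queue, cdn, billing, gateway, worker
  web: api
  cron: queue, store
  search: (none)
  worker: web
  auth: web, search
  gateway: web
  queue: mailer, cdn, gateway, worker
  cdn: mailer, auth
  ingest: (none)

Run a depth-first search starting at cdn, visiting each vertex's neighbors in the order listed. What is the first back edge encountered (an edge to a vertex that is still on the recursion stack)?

DFS from cdn (visiting each vertex's neighbors in the order listed); mark gray on enter, black on exit:
cdn gray
  mailer gray
    cron gray
      queue gray
        queue→mailer: mailer is gray → back edge
First back edge: queue → mailer.

queue→mailer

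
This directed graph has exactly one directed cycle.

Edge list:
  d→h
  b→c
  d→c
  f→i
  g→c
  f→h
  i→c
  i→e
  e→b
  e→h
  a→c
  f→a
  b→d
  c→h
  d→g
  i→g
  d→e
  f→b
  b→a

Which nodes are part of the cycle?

DFS with gray/black marking from b:
b gray
  c gray
    h gray
    h black
  c black
  d gray
    e gray
      e→b: b is gray → back edge
Back edge closes the cycle b → d → e → b; its vertices are {b, d, e}.

b, d, e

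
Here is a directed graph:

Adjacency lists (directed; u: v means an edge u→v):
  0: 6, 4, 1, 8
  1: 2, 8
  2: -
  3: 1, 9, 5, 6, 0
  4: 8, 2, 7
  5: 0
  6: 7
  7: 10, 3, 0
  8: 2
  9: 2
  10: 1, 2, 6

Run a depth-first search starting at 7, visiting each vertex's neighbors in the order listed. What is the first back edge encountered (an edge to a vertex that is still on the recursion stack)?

DFS from 7 (visiting each vertex's neighbors in the order listed); mark gray on enter, black on exit:
7 gray
  10 gray
    1 gray
      2 gray
      2 black
      8 gray
        8→2: 2 black — skip
      8 black
    1 black
    10→2: 2 black — skip
    6 gray
      6→7: 7 is gray → back edge
First back edge: 6 → 7.

6→7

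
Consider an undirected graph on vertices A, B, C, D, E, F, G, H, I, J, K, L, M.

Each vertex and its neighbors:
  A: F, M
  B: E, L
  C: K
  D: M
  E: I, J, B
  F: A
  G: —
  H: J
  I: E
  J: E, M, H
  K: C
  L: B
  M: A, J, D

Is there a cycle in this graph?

No

DFS, tracking each vertex's parent; an edge to a visited non-parent vertex closes a cycle.
Start from J:
visit J (parent –)
  visit E (parent J)
    visit I (parent E)
      I–E: parent, skip
    E–J: parent, skip
    visit B (parent E)
      B–E: parent, skip
      visit L (parent B)
        L–B: parent, skip
  visit M (parent J)
    visit A (parent M)
      visit F (parent A)
        F–A: parent, skip
      A–M: parent, skip
    M–J: parent, skip
    visit D (parent M)
      D–M: parent, skip
  visit H (parent J)
    H–J: parent, skip
visit C (parent –)
  visit K (parent C)
    K–C: parent, skip
visit G (parent –)
No non-parent visited neighbor found — the graph is a forest.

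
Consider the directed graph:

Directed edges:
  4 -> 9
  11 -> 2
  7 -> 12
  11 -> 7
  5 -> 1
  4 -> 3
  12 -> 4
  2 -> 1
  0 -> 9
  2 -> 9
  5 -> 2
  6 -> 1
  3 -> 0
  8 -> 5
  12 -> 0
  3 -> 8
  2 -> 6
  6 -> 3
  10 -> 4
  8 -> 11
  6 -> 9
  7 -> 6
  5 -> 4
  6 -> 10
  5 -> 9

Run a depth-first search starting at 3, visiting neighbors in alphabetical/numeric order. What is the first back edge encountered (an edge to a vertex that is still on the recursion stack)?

DFS from 3 (visiting neighbors in alphabetical/numeric order); mark gray on enter, black on exit:
3 gray
  0 gray
    9 gray
    9 black
  0 black
  8 gray
    5 gray
      1 gray
      1 black
      2 gray
        2→1: 1 black — skip
        6 gray
          6→1: 1 black — skip
          6→3: 3 is gray → back edge
First back edge: 6 → 3.

6→3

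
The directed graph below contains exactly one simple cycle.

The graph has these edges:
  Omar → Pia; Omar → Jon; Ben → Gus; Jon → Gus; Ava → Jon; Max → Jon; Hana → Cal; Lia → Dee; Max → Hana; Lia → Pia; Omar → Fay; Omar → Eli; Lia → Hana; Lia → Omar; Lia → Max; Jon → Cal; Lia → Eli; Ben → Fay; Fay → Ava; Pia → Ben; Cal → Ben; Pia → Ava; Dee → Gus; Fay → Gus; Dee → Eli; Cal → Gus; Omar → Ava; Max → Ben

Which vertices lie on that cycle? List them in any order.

DFS with gray/black marking from Fay:
Fay gray
  Gus gray
  Gus black
  Ava gray
    Jon gray
      Cal gray
        Cal→Gus: Gus black — skip
        Ben gray
          Ben→Fay: Fay is gray → back edge
Back edge closes the cycle Fay → Ava → Jon → Cal → Ben → Fay; its vertices are {Ava, Ben, Cal, Fay, Jon}.

Ava, Ben, Cal, Fay, Jon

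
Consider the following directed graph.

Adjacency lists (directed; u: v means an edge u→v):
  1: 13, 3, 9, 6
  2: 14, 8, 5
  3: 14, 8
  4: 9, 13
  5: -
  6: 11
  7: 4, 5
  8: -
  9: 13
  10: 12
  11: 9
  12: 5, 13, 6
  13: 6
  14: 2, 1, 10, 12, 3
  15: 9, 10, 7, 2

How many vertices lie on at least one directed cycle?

8

A vertex is on a directed cycle iff it belongs to a strongly connected component of size ≥ 2 (or has a self-loop).
The vertices on cycles are {1, 2, 3, 6, 9, 11, 13, 14} — 8 in total.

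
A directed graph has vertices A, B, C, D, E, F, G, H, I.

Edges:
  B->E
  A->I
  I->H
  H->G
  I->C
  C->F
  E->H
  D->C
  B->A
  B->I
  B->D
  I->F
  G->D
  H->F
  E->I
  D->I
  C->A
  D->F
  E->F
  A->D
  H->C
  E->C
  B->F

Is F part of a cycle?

No

F lies on a cycle iff there is a path from F back to itself.
Exploring from F, it never reaches itself; equivalently, its strongly connected component is a singleton.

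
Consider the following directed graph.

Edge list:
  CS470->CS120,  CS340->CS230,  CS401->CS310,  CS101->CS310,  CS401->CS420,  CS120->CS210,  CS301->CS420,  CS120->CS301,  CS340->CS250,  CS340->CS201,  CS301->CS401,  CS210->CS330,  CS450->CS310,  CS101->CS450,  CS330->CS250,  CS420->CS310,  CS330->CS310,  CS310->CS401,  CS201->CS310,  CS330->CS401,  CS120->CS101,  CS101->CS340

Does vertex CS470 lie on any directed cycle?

No

CS470 lies on a cycle iff there is a path from CS470 back to itself.
Exploring from CS470, it never reaches itself; equivalently, its strongly connected component is a singleton.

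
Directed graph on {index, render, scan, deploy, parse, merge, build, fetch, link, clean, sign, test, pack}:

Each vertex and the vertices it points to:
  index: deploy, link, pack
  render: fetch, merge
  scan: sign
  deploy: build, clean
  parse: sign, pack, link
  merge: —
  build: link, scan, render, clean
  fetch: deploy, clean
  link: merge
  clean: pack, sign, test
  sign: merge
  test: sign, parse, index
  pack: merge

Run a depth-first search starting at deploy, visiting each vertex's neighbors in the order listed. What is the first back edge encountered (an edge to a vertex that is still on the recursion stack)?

DFS from deploy (visiting each vertex's neighbors in the order listed); mark gray on enter, black on exit:
deploy gray
  build gray
    link gray
      merge gray
      merge black
    link black
    scan gray
      sign gray
        sign→merge: merge black — skip
      sign black
    scan black
    render gray
      fetch gray
        fetch→deploy: deploy is gray → back edge
First back edge: fetch → deploy.

fetch→deploy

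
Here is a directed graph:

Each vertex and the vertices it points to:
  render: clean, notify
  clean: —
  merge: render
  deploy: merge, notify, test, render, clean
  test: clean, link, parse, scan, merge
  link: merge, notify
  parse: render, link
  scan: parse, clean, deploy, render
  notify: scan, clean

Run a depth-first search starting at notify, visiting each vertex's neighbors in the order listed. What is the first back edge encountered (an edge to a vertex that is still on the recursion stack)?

render→notify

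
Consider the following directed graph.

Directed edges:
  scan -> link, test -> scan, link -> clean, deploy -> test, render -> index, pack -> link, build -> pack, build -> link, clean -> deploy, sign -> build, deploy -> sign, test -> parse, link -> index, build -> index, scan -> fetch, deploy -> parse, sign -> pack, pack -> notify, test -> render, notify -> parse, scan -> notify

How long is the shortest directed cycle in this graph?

5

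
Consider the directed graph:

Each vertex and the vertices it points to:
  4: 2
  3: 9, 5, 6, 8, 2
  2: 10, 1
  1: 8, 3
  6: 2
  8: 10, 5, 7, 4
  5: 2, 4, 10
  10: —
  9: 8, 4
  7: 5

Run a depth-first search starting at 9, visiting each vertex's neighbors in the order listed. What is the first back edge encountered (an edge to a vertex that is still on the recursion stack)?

1->8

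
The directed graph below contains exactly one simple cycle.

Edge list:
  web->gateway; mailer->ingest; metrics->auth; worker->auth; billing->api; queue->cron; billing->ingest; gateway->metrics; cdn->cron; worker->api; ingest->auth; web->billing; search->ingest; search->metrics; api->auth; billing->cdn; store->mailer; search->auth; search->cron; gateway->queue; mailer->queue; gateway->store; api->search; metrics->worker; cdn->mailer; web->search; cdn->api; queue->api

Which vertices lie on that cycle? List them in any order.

DFS with gray/black marking from search:
search gray
  ingest gray
    auth gray
    auth black
  ingest black
  search→auth: auth black — skip
  cron gray
  cron black
  metrics gray
    worker gray
      worker→auth: auth black — skip
      api gray
        api→auth: auth black — skip
        api→search: search is gray → back edge
Back edge closes the cycle search → metrics → worker → api → search; its vertices are {api, search, worker, metrics}.

api, search, worker, metrics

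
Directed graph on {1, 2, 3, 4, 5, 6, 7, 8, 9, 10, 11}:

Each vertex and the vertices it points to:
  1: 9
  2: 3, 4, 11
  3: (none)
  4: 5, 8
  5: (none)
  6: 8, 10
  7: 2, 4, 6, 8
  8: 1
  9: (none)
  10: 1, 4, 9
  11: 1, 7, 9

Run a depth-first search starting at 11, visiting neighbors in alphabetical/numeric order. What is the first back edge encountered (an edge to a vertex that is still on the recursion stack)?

2→11

DFS from 11 (visiting neighbors in alphabetical/numeric order); mark gray on enter, black on exit:
11 gray
  1 gray
    9 gray
    9 black
  1 black
  7 gray
    2 gray
      3 gray
      3 black
      4 gray
        5 gray
        5 black
        8 gray
          8→1: 1 black — skip
        8 black
      4 black
      2→11: 11 is gray → back edge
First back edge: 2 → 11.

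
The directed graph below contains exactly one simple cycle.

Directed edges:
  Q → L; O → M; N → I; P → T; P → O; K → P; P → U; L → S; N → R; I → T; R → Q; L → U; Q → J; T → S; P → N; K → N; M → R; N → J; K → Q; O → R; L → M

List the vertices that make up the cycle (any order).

L, M, Q, R

DFS with gray/black marking from Q:
Q gray
  L gray
    S gray
    S black
    U gray
    U black
    M gray
      R gray
        R→Q: Q is gray → back edge
Back edge closes the cycle Q → L → M → R → Q; its vertices are {L, M, Q, R}.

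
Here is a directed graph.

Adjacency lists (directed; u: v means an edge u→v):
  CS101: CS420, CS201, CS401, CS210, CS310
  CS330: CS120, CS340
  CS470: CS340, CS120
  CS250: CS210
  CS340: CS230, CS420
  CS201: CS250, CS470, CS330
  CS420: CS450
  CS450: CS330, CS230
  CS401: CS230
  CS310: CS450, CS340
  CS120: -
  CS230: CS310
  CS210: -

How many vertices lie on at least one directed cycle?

6

A vertex is on a directed cycle iff it belongs to a strongly connected component of size ≥ 2 (or has a self-loop).
The vertices on cycles are {CS230, CS310, CS330, CS340, CS420, CS450} — 6 in total.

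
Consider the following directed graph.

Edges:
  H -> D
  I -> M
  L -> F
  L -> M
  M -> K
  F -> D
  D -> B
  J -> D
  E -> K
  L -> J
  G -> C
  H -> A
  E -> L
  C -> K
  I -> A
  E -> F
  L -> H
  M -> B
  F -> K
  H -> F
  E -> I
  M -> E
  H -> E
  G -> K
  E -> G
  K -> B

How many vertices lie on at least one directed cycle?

A vertex is on a directed cycle iff it belongs to a strongly connected component of size ≥ 2 (or has a self-loop).
The vertices on cycles are {E, H, I, L, M} — 5 in total.

5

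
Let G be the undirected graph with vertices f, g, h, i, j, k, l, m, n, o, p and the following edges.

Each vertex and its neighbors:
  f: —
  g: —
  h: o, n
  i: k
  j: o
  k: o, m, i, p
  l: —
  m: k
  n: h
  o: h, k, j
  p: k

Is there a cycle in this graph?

DFS, tracking each vertex's parent; an edge to a visited non-parent vertex closes a cycle.
Start from f:
visit f (parent –)
visit g (parent –)
visit h (parent –)
  visit o (parent h)
    o–h: parent, skip
    visit k (parent o)
      k–o: parent, skip
      visit m (parent k)
        m–k: parent, skip
      visit i (parent k)
        i–k: parent, skip
      visit p (parent k)
        p–k: parent, skip
    visit j (parent o)
      j–o: parent, skip
  visit n (parent h)
    n–h: parent, skip
visit l (parent –)
No non-parent visited neighbor found — the graph is a forest.

No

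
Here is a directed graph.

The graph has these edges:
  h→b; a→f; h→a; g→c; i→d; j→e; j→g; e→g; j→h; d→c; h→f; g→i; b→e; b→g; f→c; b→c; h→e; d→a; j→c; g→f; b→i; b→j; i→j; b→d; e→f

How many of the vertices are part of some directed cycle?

6

A vertex is on a directed cycle iff it belongs to a strongly connected component of size ≥ 2 (or has a self-loop).
The vertices on cycles are {b, e, g, h, i, j} — 6 in total.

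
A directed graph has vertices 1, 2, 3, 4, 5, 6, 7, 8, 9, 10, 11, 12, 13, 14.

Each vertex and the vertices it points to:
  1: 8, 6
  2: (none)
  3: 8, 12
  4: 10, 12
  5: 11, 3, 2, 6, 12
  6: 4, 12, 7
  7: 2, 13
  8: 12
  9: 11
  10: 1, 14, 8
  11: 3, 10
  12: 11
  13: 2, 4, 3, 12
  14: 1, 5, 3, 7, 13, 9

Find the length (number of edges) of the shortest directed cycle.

3

For each vertex v, BFS finds the shortest path from v back to v.
The shortest such closed walk is 11 → 3 → 12 → 11, length 3.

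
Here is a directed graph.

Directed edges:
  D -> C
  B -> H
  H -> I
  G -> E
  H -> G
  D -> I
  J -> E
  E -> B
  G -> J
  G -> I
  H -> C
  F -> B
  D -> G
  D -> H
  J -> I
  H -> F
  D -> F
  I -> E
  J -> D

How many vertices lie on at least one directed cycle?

A vertex is on a directed cycle iff it belongs to a strongly connected component of size ≥ 2 (or has a self-loop).
The vertices on cycles are {B, D, E, F, G, H, I, J} — 8 in total.

8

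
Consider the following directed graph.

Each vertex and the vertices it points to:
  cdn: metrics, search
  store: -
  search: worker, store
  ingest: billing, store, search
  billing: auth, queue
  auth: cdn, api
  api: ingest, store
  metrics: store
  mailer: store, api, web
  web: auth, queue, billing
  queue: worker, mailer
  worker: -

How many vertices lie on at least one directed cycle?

7

A vertex is on a directed cycle iff it belongs to a strongly connected component of size ≥ 2 (or has a self-loop).
The vertices on cycles are {api, web, auth, queue, ingest, mailer, billing} — 7 in total.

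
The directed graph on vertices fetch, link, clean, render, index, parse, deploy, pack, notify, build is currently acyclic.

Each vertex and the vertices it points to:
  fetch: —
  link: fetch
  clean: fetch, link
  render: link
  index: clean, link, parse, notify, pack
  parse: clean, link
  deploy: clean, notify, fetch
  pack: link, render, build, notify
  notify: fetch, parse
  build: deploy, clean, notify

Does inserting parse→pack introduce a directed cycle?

Adding parse→pack creates a cycle iff pack can already reach parse.
Path from pack: pack → notify → parse.
So pack → … → parse → pack is a cycle.

Yes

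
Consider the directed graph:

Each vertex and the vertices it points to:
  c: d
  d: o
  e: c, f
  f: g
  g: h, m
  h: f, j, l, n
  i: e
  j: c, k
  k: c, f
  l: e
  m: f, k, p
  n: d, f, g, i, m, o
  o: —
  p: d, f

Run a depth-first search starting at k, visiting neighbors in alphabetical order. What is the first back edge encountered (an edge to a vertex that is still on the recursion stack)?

DFS from k (visiting neighbors in alphabetical order); mark gray on enter, black on exit:
k gray
  c gray
    d gray
      o gray
      o black
    d black
  c black
  f gray
    g gray
      h gray
        h→f: f is gray → back edge
First back edge: h → f.

h→f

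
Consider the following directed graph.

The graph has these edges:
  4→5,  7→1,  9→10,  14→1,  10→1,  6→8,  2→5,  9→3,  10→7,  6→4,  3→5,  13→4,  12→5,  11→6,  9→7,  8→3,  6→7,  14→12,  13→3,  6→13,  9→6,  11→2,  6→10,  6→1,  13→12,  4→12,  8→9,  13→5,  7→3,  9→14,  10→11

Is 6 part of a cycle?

Yes

6 is on a cycle iff 6 can reach itself via ≥1 edge.
6 → 8 → 9 → 6 — yes.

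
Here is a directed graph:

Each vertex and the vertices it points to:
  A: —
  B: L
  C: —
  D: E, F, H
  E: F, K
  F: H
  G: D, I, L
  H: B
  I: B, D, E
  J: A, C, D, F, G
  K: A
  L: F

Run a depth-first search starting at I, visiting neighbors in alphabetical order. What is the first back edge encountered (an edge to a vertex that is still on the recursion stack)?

H->B

DFS from I (visiting neighbors in alphabetical order); mark gray on enter, black on exit:
I gray
  B gray
    L gray
      F gray
        H gray
          H→B: B is gray → back edge
First back edge: H → B.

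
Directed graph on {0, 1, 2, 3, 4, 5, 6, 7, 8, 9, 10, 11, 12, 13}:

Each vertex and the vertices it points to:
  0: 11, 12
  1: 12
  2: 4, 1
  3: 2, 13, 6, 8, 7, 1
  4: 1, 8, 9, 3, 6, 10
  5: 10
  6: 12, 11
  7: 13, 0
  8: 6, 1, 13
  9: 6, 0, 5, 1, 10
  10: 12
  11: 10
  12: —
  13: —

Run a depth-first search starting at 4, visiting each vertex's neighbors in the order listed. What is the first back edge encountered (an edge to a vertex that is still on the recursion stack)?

2->4

DFS from 4 (visiting each vertex's neighbors in the order listed); mark gray on enter, black on exit:
4 gray
  1 gray
    12 gray
    12 black
  1 black
  8 gray
    6 gray
      6→12: 12 black — skip
      11 gray
        10 gray
          10→12: 12 black — skip
        10 black
      11 black
    6 black
    8→1: 1 black — skip
    13 gray
    13 black
  8 black
  9 gray
    9→6: 6 black — skip
    0 gray
      0→11: 11 black — skip
      0→12: 12 black — skip
    0 black
    5 gray
      5→10: 10 black — skip
    5 black
    9→1: 1 black — skip
    9→10: 10 black — skip
  9 black
  3 gray
    2 gray
      2→4: 4 is gray → back edge
First back edge: 2 → 4.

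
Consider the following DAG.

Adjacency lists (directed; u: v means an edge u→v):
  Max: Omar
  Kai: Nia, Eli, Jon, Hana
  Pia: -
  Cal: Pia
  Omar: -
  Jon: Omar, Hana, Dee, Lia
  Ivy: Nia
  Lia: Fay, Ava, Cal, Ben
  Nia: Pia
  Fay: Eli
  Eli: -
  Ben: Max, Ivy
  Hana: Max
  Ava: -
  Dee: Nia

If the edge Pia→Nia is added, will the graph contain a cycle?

Yes

Adding Pia→Nia creates a cycle iff Nia can already reach Pia.
Path from Nia: Nia → Pia.
So Nia → … → Pia → Nia is a cycle.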